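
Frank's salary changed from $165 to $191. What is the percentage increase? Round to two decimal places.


Find the absolute change:
|191 - 165| = 26
Divide by original and multiply by 100:
26 / 165 x 100 = 15.7575...% ≈ 15.76%

15.76%


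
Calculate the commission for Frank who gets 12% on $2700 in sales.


Convert rate to decimal:
12% = 0.12
Multiply by sales:
$2700 x 0.12 = $324

$324


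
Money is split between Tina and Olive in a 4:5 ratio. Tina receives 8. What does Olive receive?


Find the multiplier:
8 / 4 = 2
Apply to Olive's share:
5 x 2 = 10

10


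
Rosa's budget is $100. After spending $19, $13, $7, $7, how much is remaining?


Add up expenses:
$19 + $13 + $7 + $7 = $46
Subtract from budget:
$100 - $46 = $54

$54


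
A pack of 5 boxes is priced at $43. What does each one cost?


Total cost: $43
Number of items: 5
Unit price: $43 / 5 = $8.60

$8.60


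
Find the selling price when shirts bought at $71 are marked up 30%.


Calculate the markup amount:
30% of $71 = $21.30
Add to cost:
$71 + $21.30 = $92.30

$92.30


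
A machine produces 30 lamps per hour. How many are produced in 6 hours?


Production rate: 30 lamps per hour
Time: 6 hours
Total: 30 x 6 = 180 lamps

180 lamps


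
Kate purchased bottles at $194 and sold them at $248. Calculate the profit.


Selling price = $248
Cost price = $194
Profit = selling price - cost price:
Profit = $248 - $194 = $54

$54


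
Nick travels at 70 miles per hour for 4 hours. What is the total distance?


Use the formula: distance = speed x time
Speed = 70 mph, Time = 4 hours
70 x 4 = 280 miles

280 miles


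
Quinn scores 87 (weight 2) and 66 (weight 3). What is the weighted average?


Weighted sum:
2 x 87 + 3 x 66 = 372
Total weight:
2 + 3 = 5
Weighted average:
372 / 5 = 74.4

74.4


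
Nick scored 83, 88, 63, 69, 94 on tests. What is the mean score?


Add the scores:
83 + 88 + 63 + 69 + 94 = 397
Divide by the number of tests:
397 / 5 = 79.4

79.4


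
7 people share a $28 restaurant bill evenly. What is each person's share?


Total bill: $28
Number of people: 7
Each pays: $28 / 7 = $4

$4


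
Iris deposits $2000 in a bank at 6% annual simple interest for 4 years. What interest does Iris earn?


Use the formula I = P x R x T / 100
P x R x T = 2000 x 6 x 4 = 48000
I = 48000 / 100 = $480

$480


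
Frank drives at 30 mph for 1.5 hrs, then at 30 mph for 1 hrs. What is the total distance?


Leg 1 distance:
30 x 1.5 = 45 miles
Leg 2 distance:
30 x 1 = 30 miles
Total distance:
45 + 30 = 75 miles

75 miles


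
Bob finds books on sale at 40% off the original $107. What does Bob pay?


Calculate the discount amount:
40% of $107 = $42.80
Subtract from original:
$107 - $42.80 = $64.20

$64.20


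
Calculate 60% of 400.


Convert percentage to decimal:
60% = 0.6
Multiply:
400 x 0.6 = 240

240


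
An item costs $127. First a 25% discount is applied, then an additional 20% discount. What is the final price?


First discount:
25% of $127 = $31.75
Price after first discount:
$127 - $31.75 = $95.25
Second discount:
20% of $95.25 = $19.05
Final price:
$95.25 - $19.05 = $76.20

$76.20


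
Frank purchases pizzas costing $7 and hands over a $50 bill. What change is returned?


Start with the amount paid:
$50
Subtract the price:
$50 - $7 = $43

$43


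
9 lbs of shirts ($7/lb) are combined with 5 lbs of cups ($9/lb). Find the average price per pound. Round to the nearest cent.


Cost of shirts:
9 x $7 = $63
Cost of cups:
5 x $9 = $45
Total cost: $63 + $45 = $108
Total weight: 14 lbs
Average: $108 / 14 = $7.7142... ≈ $7.71/lb

$7.71/lb


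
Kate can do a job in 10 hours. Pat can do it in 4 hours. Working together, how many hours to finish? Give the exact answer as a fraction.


Kate's rate: 1/10 of the job per hour
Pat's rate: 1/4 of the job per hour
Combined rate: 1/10 + 1/4 = 7/20 per hour
Time = 1 / (7/20) = 20/7 hours (≈ 2.86 hours)

20/7 hours


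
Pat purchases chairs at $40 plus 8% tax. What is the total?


Calculate the tax:
8% of $40 = $3.20
Add tax to price:
$40 + $3.20 = $43.20

$43.20


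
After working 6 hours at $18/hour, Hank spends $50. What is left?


Calculate earnings:
6 x $18 = $108
Subtract spending:
$108 - $50 = $58

$58


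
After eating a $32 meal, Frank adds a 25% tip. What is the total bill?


Calculate the tip:
25% of $32 = $8
Add tip to meal cost:
$32 + $8 = $40

$40


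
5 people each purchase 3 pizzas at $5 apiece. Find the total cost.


Cost per person:
3 x $5 = $15
Group total:
5 x $15 = $75

$75


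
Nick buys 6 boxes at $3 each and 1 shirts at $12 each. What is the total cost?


Cost of boxes:
6 x $3 = $18
Cost of shirts:
1 x $12 = $12
Add both:
$18 + $12 = $30

$30


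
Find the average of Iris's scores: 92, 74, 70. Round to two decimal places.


Add the scores:
92 + 74 + 70 = 236
Divide by the number of tests:
236 / 3 = 78.6666... ≈ 78.67

78.67


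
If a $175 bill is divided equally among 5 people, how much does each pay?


Total bill: $175
Number of people: 5
Each pays: $175 / 5 = $35

$35


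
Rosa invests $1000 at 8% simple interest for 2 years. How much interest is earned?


Use the formula I = P x R x T / 100
P x R x T = 1000 x 8 x 2 = 16000
I = 16000 / 100 = $160

$160


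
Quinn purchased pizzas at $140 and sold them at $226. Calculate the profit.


Selling price = $226
Cost price = $140
Profit = selling price - cost price:
Profit = $226 - $140 = $86

$86


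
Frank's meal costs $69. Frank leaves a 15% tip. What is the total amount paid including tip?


Calculate the tip:
15% of $69 = $10.35
Add tip to meal cost:
$69 + $10.35 = $79.35

$79.35


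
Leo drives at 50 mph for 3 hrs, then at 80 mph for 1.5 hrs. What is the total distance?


Leg 1 distance:
50 x 3 = 150 miles
Leg 2 distance:
80 x 1.5 = 120 miles
Total distance:
150 + 120 = 270 miles

270 miles


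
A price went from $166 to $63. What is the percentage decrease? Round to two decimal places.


Find the absolute change:
|63 - 166| = 103
Divide by original and multiply by 100:
103 / 166 x 100 = 62.0481...% ≈ 62.05%

62.05%


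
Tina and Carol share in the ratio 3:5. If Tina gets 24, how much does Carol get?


Find the multiplier:
24 / 3 = 8
Apply to Carol's share:
5 x 8 = 40

40


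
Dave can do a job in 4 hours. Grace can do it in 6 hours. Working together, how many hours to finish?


Dave's rate: 1/4 of the job per hour
Grace's rate: 1/6 of the job per hour
Combined rate: 1/4 + 1/6 = 5/12 per hour
Time = 1 / (5/12) = 12/5 = 2.4 hours

2.4 hours


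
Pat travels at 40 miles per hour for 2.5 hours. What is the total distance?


Use the formula: distance = speed x time
Speed = 40 mph, Time = 2.5 hours
40 x 2.5 = 100 miles

100 miles


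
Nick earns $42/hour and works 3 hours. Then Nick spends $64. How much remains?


Calculate earnings:
3 x $42 = $126
Subtract spending:
$126 - $64 = $62

$62


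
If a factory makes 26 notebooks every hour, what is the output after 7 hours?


Production rate: 26 notebooks per hour
Time: 7 hours
Total: 26 x 7 = 182 notebooks

182 notebooks


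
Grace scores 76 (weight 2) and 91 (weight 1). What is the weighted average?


Weighted sum:
2 x 76 + 1 x 91 = 243
Total weight:
2 + 1 = 3
Weighted average:
243 / 3 = 81

81


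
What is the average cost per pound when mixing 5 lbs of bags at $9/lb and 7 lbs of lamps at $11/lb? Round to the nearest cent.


Cost of bags:
5 x $9 = $45
Cost of lamps:
7 x $11 = $77
Total cost: $45 + $77 = $122
Total weight: 12 lbs
Average: $122 / 12 = $10.1666... ≈ $10.17/lb

$10.17/lb


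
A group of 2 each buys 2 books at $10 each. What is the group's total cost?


Cost per person:
2 x $10 = $20
Group total:
2 x $20 = $40

$40


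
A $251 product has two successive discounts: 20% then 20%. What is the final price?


First discount:
20% of $251 = $50.20
Price after first discount:
$251 - $50.20 = $200.80
Second discount:
20% of $200.80 = $40.16
Final price:
$200.80 - $40.16 = $160.64

$160.64


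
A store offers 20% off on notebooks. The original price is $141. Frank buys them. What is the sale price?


Calculate the discount amount:
20% of $141 = $28.20
Subtract from original:
$141 - $28.20 = $112.80

$112.80


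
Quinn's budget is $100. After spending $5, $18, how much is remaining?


Add up expenses:
$5 + $18 = $23
Subtract from budget:
$100 - $23 = $77

$77


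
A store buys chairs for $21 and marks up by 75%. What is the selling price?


Calculate the markup amount:
75% of $21 = $15.75
Add to cost:
$21 + $15.75 = $36.75

$36.75


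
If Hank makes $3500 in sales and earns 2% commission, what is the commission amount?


Convert rate to decimal:
2% = 0.02
Multiply by sales:
$3500 x 0.02 = $70

$70


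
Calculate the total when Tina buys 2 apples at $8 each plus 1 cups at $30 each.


Cost of apples:
2 x $8 = $16
Cost of cups:
1 x $30 = $30
Add both:
$16 + $30 = $46

$46


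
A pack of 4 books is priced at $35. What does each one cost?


Total cost: $35
Number of items: 4
Unit price: $35 / 4 = $8.75

$8.75


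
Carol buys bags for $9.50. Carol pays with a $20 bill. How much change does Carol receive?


Start with the amount paid:
$20
Subtract the price:
$20 - $9.50 = $10.50

$10.50


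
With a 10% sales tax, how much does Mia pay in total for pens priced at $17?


Calculate the tax:
10% of $17 = $1.70
Add tax to price:
$17 + $1.70 = $18.70

$18.70


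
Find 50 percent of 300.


Convert percentage to decimal:
50% = 0.5
Multiply:
300 x 0.5 = 150

150


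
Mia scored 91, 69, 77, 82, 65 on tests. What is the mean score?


Add the scores:
91 + 69 + 77 + 82 + 65 = 384
Divide by the number of tests:
384 / 5 = 76.8

76.8


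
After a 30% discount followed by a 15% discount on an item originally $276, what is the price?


First discount:
30% of $276 = $82.80
Price after first discount:
$276 - $82.80 = $193.20
Second discount:
15% of $193.20 = $28.98
Final price:
$193.20 - $28.98 = $164.22

$164.22


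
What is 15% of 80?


Convert percentage to decimal:
15% = 0.15
Multiply:
80 x 0.15 = 12

12


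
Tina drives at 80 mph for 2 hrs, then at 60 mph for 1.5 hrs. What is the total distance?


Leg 1 distance:
80 x 2 = 160 miles
Leg 2 distance:
60 x 1.5 = 90 miles
Total distance:
160 + 90 = 250 miles

250 miles


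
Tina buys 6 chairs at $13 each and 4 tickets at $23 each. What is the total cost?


Cost of chairs:
6 x $13 = $78
Cost of tickets:
4 x $23 = $92
Add both:
$78 + $92 = $170

$170


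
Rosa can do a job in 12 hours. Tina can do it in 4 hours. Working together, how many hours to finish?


Rosa's rate: 1/12 of the job per hour
Tina's rate: 1/4 of the job per hour
Combined rate: 1/12 + 1/4 = 1/3 per hour
Time = 1 / (1/3) = 3 hours

3 hours


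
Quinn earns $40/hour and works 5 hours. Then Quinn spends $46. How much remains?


Calculate earnings:
5 x $40 = $200
Subtract spending:
$200 - $46 = $154

$154


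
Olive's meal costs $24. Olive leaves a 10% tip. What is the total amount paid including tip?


Calculate the tip:
10% of $24 = $2.40
Add tip to meal cost:
$24 + $2.40 = $26.40

$26.40


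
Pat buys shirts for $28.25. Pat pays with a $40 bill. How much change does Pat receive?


Start with the amount paid:
$40
Subtract the price:
$40 - $28.25 = $11.75

$11.75


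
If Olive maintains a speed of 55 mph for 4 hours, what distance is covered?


Use the formula: distance = speed x time
Speed = 55 mph, Time = 4 hours
55 x 4 = 220 miles

220 miles


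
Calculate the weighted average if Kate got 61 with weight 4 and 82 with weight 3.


Weighted sum:
4 x 61 + 3 x 82 = 490
Total weight:
4 + 3 = 7
Weighted average:
490 / 7 = 70

70


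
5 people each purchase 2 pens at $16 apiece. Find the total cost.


Cost per person:
2 x $16 = $32
Group total:
5 x $32 = $160

$160


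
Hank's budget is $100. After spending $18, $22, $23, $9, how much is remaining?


Add up expenses:
$18 + $22 + $23 + $9 = $72
Subtract from budget:
$100 - $72 = $28

$28


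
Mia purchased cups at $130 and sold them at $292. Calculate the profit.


Selling price = $292
Cost price = $130
Profit = selling price - cost price:
Profit = $292 - $130 = $162

$162


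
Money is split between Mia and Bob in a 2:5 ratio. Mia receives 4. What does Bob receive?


Find the multiplier:
4 / 2 = 2
Apply to Bob's share:
5 x 2 = 10

10


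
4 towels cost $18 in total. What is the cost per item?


Total cost: $18
Number of items: 4
Unit price: $18 / 4 = $4.50

$4.50


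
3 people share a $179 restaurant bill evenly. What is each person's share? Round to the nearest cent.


Total bill: $179
Number of people: 3
Each pays: $179 / 3 = $59.6666... ≈ $59.67

$59.67


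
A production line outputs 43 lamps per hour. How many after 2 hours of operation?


Production rate: 43 lamps per hour
Time: 2 hours
Total: 43 x 2 = 86 lamps

86 lamps


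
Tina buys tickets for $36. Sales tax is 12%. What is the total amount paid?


Calculate the tax:
12% of $36 = $4.32
Add tax to price:
$36 + $4.32 = $40.32

$40.32


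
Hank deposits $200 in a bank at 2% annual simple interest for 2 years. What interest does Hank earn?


Use the formula I = P x R x T / 100
P x R x T = 200 x 2 x 2 = 800
I = 800 / 100 = $8

$8


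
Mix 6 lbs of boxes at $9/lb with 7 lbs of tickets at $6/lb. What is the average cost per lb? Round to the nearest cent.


Cost of boxes:
6 x $9 = $54
Cost of tickets:
7 x $6 = $42
Total cost: $54 + $42 = $96
Total weight: 13 lbs
Average: $96 / 13 = $7.3846... ≈ $7.38/lb

$7.38/lb


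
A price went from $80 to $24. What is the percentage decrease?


Find the absolute change:
|24 - 80| = 56
Divide by original and multiply by 100:
56 / 80 x 100 = 70%

70%


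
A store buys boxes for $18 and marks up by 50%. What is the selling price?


Calculate the markup amount:
50% of $18 = $9
Add to cost:
$18 + $9 = $27

$27


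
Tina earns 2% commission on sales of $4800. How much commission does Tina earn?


Convert rate to decimal:
2% = 0.02
Multiply by sales:
$4800 x 0.02 = $96

$96


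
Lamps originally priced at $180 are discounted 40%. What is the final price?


Calculate the discount amount:
40% of $180 = $72
Subtract from original:
$180 - $72 = $108

$108


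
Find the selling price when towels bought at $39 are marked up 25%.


Calculate the markup amount:
25% of $39 = $9.75
Add to cost:
$39 + $9.75 = $48.75

$48.75


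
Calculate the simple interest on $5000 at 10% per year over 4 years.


Use the formula I = P x R x T / 100
P x R x T = 5000 x 10 x 4 = 200000
I = 200000 / 100 = $2000

$2000


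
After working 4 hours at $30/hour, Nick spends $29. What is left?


Calculate earnings:
4 x $30 = $120
Subtract spending:
$120 - $29 = $91

$91


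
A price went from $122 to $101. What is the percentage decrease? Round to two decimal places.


Find the absolute change:
|101 - 122| = 21
Divide by original and multiply by 100:
21 / 122 x 100 = 17.2131...% ≈ 17.21%

17.21%


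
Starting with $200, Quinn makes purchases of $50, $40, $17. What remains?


Add up expenses:
$50 + $40 + $17 = $107
Subtract from budget:
$200 - $107 = $93

$93


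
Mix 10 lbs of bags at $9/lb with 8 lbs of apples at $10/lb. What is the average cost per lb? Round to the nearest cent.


Cost of bags:
10 x $9 = $90
Cost of apples:
8 x $10 = $80
Total cost: $90 + $80 = $170
Total weight: 18 lbs
Average: $170 / 18 = $9.4444... ≈ $9.44/lb

$9.44/lb


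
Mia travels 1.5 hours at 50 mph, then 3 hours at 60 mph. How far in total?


Leg 1 distance:
50 x 1.5 = 75 miles
Leg 2 distance:
60 x 3 = 180 miles
Total distance:
75 + 180 = 255 miles

255 miles


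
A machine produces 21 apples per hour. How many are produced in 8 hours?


Production rate: 21 apples per hour
Time: 8 hours
Total: 21 x 8 = 168 apples

168 apples


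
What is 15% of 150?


Convert percentage to decimal:
15% = 0.15
Multiply:
150 x 0.15 = 22.5

22.5


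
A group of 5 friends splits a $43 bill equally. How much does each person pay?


Total bill: $43
Number of people: 5
Each pays: $43 / 5 = $8.60

$8.60


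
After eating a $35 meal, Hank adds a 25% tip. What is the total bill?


Calculate the tip:
25% of $35 = $8.75
Add tip to meal cost:
$35 + $8.75 = $43.75

$43.75


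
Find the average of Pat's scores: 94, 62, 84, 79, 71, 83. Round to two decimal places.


Add the scores:
94 + 62 + 84 + 79 + 71 + 83 = 473
Divide by the number of tests:
473 / 6 = 78.8333... ≈ 78.83

78.83


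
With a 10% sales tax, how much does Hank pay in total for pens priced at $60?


Calculate the tax:
10% of $60 = $6
Add tax to price:
$60 + $6 = $66

$66


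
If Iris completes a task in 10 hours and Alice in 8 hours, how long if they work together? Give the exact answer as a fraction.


Iris's rate: 1/10 of the job per hour
Alice's rate: 1/8 of the job per hour
Combined rate: 1/10 + 1/8 = 9/40 per hour
Time = 1 / (9/40) = 40/9 hours (≈ 4.44 hours)

40/9 hours


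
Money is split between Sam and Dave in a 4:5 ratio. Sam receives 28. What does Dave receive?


Find the multiplier:
28 / 4 = 7
Apply to Dave's share:
5 x 7 = 35

35


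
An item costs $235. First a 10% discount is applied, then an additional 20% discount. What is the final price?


First discount:
10% of $235 = $23.50
Price after first discount:
$235 - $23.50 = $211.50
Second discount:
20% of $211.50 = $42.30
Final price:
$211.50 - $42.30 = $169.20

$169.20


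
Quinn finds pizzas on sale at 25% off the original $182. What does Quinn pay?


Calculate the discount amount:
25% of $182 = $45.50
Subtract from original:
$182 - $45.50 = $136.50

$136.50


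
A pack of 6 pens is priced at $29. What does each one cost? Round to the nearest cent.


Total cost: $29
Number of items: 6
Unit price: $29 / 6 = $4.8333... ≈ $4.83

$4.83


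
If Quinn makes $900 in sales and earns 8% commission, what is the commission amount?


Convert rate to decimal:
8% = 0.08
Multiply by sales:
$900 x 0.08 = $72

$72


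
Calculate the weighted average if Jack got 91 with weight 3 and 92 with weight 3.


Weighted sum:
3 x 91 + 3 x 92 = 549
Total weight:
3 + 3 = 6
Weighted average:
549 / 6 = 91.5

91.5


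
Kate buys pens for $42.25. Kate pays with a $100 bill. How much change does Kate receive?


Start with the amount paid:
$100
Subtract the price:
$100 - $42.25 = $57.75

$57.75


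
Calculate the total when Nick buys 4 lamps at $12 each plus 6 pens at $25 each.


Cost of lamps:
4 x $12 = $48
Cost of pens:
6 x $25 = $150
Add both:
$48 + $150 = $198

$198


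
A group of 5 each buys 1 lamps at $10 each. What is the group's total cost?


Cost per person:
1 x $10 = $10
Group total:
5 x $10 = $50

$50


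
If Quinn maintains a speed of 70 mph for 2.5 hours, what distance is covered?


Use the formula: distance = speed x time
Speed = 70 mph, Time = 2.5 hours
70 x 2.5 = 175 miles

175 miles


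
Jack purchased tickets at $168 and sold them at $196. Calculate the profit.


Selling price = $196
Cost price = $168
Profit = selling price - cost price:
Profit = $196 - $168 = $28

$28


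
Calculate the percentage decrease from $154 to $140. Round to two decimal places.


Find the absolute change:
|140 - 154| = 14
Divide by original and multiply by 100:
14 / 154 x 100 = 9.0909...% ≈ 9.09%

9.09%


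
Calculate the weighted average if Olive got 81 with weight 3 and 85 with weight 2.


Weighted sum:
3 x 81 + 2 x 85 = 413
Total weight:
3 + 2 = 5
Weighted average:
413 / 5 = 82.6

82.6


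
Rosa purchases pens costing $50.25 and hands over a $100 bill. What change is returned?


Start with the amount paid:
$100
Subtract the price:
$100 - $50.25 = $49.75

$49.75


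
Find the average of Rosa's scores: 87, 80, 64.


Add the scores:
87 + 80 + 64 = 231
Divide by the number of tests:
231 / 3 = 77

77


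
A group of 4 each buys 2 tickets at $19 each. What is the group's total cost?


Cost per person:
2 x $19 = $38
Group total:
4 x $38 = $152

$152


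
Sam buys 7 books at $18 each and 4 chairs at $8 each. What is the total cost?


Cost of books:
7 x $18 = $126
Cost of chairs:
4 x $8 = $32
Add both:
$126 + $32 = $158

$158


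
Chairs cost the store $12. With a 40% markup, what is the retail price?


Calculate the markup amount:
40% of $12 = $4.80
Add to cost:
$12 + $4.80 = $16.80

$16.80


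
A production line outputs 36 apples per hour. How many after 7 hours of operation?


Production rate: 36 apples per hour
Time: 7 hours
Total: 36 x 7 = 252 apples

252 apples


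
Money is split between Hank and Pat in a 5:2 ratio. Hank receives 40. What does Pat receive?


Find the multiplier:
40 / 5 = 8
Apply to Pat's share:
2 x 8 = 16

16


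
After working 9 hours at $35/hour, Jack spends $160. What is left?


Calculate earnings:
9 x $35 = $315
Subtract spending:
$315 - $160 = $155

$155


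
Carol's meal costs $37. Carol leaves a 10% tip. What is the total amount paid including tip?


Calculate the tip:
10% of $37 = $3.70
Add tip to meal cost:
$37 + $3.70 = $40.70

$40.70


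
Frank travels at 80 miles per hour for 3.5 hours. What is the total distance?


Use the formula: distance = speed x time
Speed = 80 mph, Time = 3.5 hours
80 x 3.5 = 280 miles

280 miles


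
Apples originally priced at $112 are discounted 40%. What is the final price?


Calculate the discount amount:
40% of $112 = $44.80
Subtract from original:
$112 - $44.80 = $67.20

$67.20


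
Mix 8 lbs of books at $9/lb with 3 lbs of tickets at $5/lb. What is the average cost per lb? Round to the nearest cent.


Cost of books:
8 x $9 = $72
Cost of tickets:
3 x $5 = $15
Total cost: $72 + $15 = $87
Total weight: 11 lbs
Average: $87 / 11 = $7.9090... ≈ $7.91/lb

$7.91/lb


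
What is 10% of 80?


Convert percentage to decimal:
10% = 0.1
Multiply:
80 x 0.1 = 8

8


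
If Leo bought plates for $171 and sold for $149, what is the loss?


Selling price = $149
Cost price = $171
Loss = cost price - selling price:
Loss = $171 - $149 = $22

$22


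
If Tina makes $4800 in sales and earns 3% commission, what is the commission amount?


Convert rate to decimal:
3% = 0.03
Multiply by sales:
$4800 x 0.03 = $144

$144


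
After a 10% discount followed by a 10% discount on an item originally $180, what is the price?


First discount:
10% of $180 = $18
Price after first discount:
$180 - $18 = $162
Second discount:
10% of $162 = $16.20
Final price:
$162 - $16.20 = $145.80

$145.80


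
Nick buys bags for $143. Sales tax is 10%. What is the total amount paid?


Calculate the tax:
10% of $143 = $14.30
Add tax to price:
$143 + $14.30 = $157.30

$157.30


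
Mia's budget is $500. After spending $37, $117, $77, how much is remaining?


Add up expenses:
$37 + $117 + $77 = $231
Subtract from budget:
$500 - $231 = $269

$269


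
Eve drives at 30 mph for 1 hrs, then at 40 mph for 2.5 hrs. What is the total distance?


Leg 1 distance:
30 x 1 = 30 miles
Leg 2 distance:
40 x 2.5 = 100 miles
Total distance:
30 + 100 = 130 miles

130 miles


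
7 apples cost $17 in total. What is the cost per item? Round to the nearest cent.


Total cost: $17
Number of items: 7
Unit price: $17 / 7 = $2.4285... ≈ $2.43

$2.43


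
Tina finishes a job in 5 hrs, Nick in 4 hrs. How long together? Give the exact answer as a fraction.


Tina's rate: 1/5 of the job per hour
Nick's rate: 1/4 of the job per hour
Combined rate: 1/5 + 1/4 = 9/20 per hour
Time = 1 / (9/20) = 20/9 hours (≈ 2.22 hours)

20/9 hours


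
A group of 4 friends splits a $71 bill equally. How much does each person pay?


Total bill: $71
Number of people: 4
Each pays: $71 / 4 = $17.75

$17.75


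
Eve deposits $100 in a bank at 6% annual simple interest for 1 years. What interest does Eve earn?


Use the formula I = P x R x T / 100
P x R x T = 100 x 6 x 1 = 600
I = 600 / 100 = $6

$6


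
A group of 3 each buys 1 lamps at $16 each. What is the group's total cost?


Cost per person:
1 x $16 = $16
Group total:
3 x $16 = $48

$48


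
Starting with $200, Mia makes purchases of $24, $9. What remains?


Add up expenses:
$24 + $9 = $33
Subtract from budget:
$200 - $33 = $167

$167


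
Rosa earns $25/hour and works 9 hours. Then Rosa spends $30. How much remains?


Calculate earnings:
9 x $25 = $225
Subtract spending:
$225 - $30 = $195

$195


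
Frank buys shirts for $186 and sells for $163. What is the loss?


Selling price = $163
Cost price = $186
Loss = cost price - selling price:
Loss = $186 - $163 = $23

$23


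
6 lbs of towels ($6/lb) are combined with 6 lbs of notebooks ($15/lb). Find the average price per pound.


Cost of towels:
6 x $6 = $36
Cost of notebooks:
6 x $15 = $90
Total cost: $36 + $90 = $126
Total weight: 12 lbs
Average: $126 / 12 = $10.50/lb

$10.50/lb


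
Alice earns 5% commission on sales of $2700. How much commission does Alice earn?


Convert rate to decimal:
5% = 0.05
Multiply by sales:
$2700 x 0.05 = $135

$135


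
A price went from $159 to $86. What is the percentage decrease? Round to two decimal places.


Find the absolute change:
|86 - 159| = 73
Divide by original and multiply by 100:
73 / 159 x 100 = 45.9119...% ≈ 45.91%

45.91%


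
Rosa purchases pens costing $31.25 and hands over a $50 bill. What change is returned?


Start with the amount paid:
$50
Subtract the price:
$50 - $31.25 = $18.75

$18.75


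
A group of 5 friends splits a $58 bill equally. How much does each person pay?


Total bill: $58
Number of people: 5
Each pays: $58 / 5 = $11.60

$11.60


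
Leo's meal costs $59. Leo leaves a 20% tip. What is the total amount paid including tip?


Calculate the tip:
20% of $59 = $11.80
Add tip to meal cost:
$59 + $11.80 = $70.80

$70.80


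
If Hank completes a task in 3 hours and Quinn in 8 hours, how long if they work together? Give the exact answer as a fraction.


Hank's rate: 1/3 of the job per hour
Quinn's rate: 1/8 of the job per hour
Combined rate: 1/3 + 1/8 = 11/24 per hour
Time = 1 / (11/24) = 24/11 hours (≈ 2.18 hours)

24/11 hours


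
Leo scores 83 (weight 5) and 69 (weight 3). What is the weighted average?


Weighted sum:
5 x 83 + 3 x 69 = 622
Total weight:
5 + 3 = 8
Weighted average:
622 / 8 = 77.75

77.75


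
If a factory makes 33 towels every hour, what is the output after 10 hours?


Production rate: 33 towels per hour
Time: 10 hours
Total: 33 x 10 = 330 towels

330 towels


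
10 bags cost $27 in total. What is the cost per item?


Total cost: $27
Number of items: 10
Unit price: $27 / 10 = $2.70

$2.70


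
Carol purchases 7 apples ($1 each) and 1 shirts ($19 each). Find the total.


Cost of apples:
7 x $1 = $7
Cost of shirts:
1 x $19 = $19
Add both:
$7 + $19 = $26

$26


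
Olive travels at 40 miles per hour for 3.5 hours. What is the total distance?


Use the formula: distance = speed x time
Speed = 40 mph, Time = 3.5 hours
40 x 3.5 = 140 miles

140 miles


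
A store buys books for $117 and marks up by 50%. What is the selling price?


Calculate the markup amount:
50% of $117 = $58.50
Add to cost:
$117 + $58.50 = $175.50

$175.50


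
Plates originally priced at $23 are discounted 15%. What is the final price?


Calculate the discount amount:
15% of $23 = $3.45
Subtract from original:
$23 - $3.45 = $19.55

$19.55


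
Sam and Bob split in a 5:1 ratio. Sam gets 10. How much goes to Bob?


Find the multiplier:
10 / 5 = 2
Apply to Bob's share:
1 x 2 = 2

2


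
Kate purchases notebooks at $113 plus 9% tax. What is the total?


Calculate the tax:
9% of $113 = $10.17
Add tax to price:
$113 + $10.17 = $123.17

$123.17


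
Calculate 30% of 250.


Convert percentage to decimal:
30% = 0.3
Multiply:
250 x 0.3 = 75

75


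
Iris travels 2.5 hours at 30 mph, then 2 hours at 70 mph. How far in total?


Leg 1 distance:
30 x 2.5 = 75 miles
Leg 2 distance:
70 x 2 = 140 miles
Total distance:
75 + 140 = 215 miles

215 miles


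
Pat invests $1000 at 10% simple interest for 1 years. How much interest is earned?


Use the formula I = P x R x T / 100
P x R x T = 1000 x 10 x 1 = 10000
I = 10000 / 100 = $100

$100


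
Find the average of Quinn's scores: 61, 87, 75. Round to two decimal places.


Add the scores:
61 + 87 + 75 = 223
Divide by the number of tests:
223 / 3 = 74.3333... ≈ 74.33

74.33


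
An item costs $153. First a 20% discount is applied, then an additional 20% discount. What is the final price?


First discount:
20% of $153 = $30.60
Price after first discount:
$153 - $30.60 = $122.40
Second discount:
20% of $122.40 = $24.48
Final price:
$122.40 - $24.48 = $97.92

$97.92


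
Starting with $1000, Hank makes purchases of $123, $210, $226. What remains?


Add up expenses:
$123 + $210 + $226 = $559
Subtract from budget:
$1000 - $559 = $441

$441


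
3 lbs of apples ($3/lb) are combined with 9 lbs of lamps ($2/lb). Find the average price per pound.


Cost of apples:
3 x $3 = $9
Cost of lamps:
9 x $2 = $18
Total cost: $9 + $18 = $27
Total weight: 12 lbs
Average: $27 / 12 = $2.25/lb

$2.25/lb


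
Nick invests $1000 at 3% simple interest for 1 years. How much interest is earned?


Use the formula I = P x R x T / 100
P x R x T = 1000 x 3 x 1 = 3000
I = 3000 / 100 = $30

$30


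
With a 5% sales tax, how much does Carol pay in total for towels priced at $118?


Calculate the tax:
5% of $118 = $5.90
Add tax to price:
$118 + $5.90 = $123.90

$123.90


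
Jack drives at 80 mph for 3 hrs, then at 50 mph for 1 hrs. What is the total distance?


Leg 1 distance:
80 x 3 = 240 miles
Leg 2 distance:
50 x 1 = 50 miles
Total distance:
240 + 50 = 290 miles

290 miles


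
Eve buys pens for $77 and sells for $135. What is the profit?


Selling price = $135
Cost price = $77
Profit = selling price - cost price:
Profit = $135 - $77 = $58

$58


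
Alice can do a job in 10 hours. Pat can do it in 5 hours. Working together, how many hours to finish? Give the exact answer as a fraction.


Alice's rate: 1/10 of the job per hour
Pat's rate: 1/5 of the job per hour
Combined rate: 1/10 + 1/5 = 3/10 per hour
Time = 1 / (3/10) = 10/3 hours (≈ 3.33 hours)

10/3 hours


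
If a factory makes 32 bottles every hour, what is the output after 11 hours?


Production rate: 32 bottles per hour
Time: 11 hours
Total: 32 x 11 = 352 bottles

352 bottles


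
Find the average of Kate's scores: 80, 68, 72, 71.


Add the scores:
80 + 68 + 72 + 71 = 291
Divide by the number of tests:
291 / 4 = 72.75

72.75


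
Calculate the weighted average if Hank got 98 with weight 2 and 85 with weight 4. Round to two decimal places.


Weighted sum:
2 x 98 + 4 x 85 = 536
Total weight:
2 + 4 = 6
Weighted average:
536 / 6 = 89.3333... ≈ 89.33

89.33


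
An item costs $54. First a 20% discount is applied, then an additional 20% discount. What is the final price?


First discount:
20% of $54 = $10.80
Price after first discount:
$54 - $10.80 = $43.20
Second discount:
20% of $43.20 = $8.64
Final price:
$43.20 - $8.64 = $34.56

$34.56


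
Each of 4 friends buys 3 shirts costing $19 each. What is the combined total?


Cost per person:
3 x $19 = $57
Group total:
4 x $57 = $228

$228


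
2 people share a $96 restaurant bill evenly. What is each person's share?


Total bill: $96
Number of people: 2
Each pays: $96 / 2 = $48

$48


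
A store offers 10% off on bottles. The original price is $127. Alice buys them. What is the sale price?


Calculate the discount amount:
10% of $127 = $12.70
Subtract from original:
$127 - $12.70 = $114.30

$114.30


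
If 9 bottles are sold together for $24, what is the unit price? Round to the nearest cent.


Total cost: $24
Number of items: 9
Unit price: $24 / 9 = $2.6666... ≈ $2.67

$2.67


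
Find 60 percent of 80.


Convert percentage to decimal:
60% = 0.6
Multiply:
80 x 0.6 = 48

48


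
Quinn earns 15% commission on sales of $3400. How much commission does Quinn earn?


Convert rate to decimal:
15% = 0.15
Multiply by sales:
$3400 x 0.15 = $510

$510


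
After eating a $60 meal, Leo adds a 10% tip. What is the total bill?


Calculate the tip:
10% of $60 = $6
Add tip to meal cost:
$60 + $6 = $66

$66


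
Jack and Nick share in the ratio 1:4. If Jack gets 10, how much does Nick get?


Find the multiplier:
10 / 1 = 10
Apply to Nick's share:
4 x 10 = 40

40


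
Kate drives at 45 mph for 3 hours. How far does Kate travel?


Use the formula: distance = speed x time
Speed = 45 mph, Time = 3 hours
45 x 3 = 135 miles

135 miles


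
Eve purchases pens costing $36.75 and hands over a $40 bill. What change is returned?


Start with the amount paid:
$40
Subtract the price:
$40 - $36.75 = $3.25

$3.25


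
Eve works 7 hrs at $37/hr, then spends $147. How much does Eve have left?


Calculate earnings:
7 x $37 = $259
Subtract spending:
$259 - $147 = $112

$112


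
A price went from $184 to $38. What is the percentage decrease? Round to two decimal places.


Find the absolute change:
|38 - 184| = 146
Divide by original and multiply by 100:
146 / 184 x 100 = 79.3478...% ≈ 79.35%

79.35%


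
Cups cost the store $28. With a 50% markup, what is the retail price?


Calculate the markup amount:
50% of $28 = $14
Add to cost:
$28 + $14 = $42

$42


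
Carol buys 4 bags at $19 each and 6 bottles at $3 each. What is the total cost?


Cost of bags:
4 x $19 = $76
Cost of bottles:
6 x $3 = $18
Add both:
$76 + $18 = $94

$94


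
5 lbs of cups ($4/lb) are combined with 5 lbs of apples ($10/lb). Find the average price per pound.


Cost of cups:
5 x $4 = $20
Cost of apples:
5 x $10 = $50
Total cost: $20 + $50 = $70
Total weight: 10 lbs
Average: $70 / 10 = $7/lb

$7/lb


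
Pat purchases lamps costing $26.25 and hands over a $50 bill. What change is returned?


Start with the amount paid:
$50
Subtract the price:
$50 - $26.25 = $23.75

$23.75


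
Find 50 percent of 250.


Convert percentage to decimal:
50% = 0.5
Multiply:
250 x 0.5 = 125

125


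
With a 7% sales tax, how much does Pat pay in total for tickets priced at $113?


Calculate the tax:
7% of $113 = $7.91
Add tax to price:
$113 + $7.91 = $120.91

$120.91


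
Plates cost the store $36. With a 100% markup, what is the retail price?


Calculate the markup amount:
100% of $36 = $36
Add to cost:
$36 + $36 = $72

$72


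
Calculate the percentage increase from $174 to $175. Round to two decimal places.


Find the absolute change:
|175 - 174| = 1
Divide by original and multiply by 100:
1 / 174 x 100 = 0.5747...% ≈ 0.57%

0.57%


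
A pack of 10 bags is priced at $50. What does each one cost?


Total cost: $50
Number of items: 10
Unit price: $50 / 10 = $5

$5


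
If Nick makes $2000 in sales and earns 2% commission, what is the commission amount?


Convert rate to decimal:
2% = 0.02
Multiply by sales:
$2000 x 0.02 = $40

$40


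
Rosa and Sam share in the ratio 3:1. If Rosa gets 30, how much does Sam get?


Find the multiplier:
30 / 3 = 10
Apply to Sam's share:
1 x 10 = 10

10


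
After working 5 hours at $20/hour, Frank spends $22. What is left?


Calculate earnings:
5 x $20 = $100
Subtract spending:
$100 - $22 = $78

$78


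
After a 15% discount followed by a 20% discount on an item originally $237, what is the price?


First discount:
15% of $237 = $35.55
Price after first discount:
$237 - $35.55 = $201.45
Second discount:
20% of $201.45 = $40.29
Final price:
$201.45 - $40.29 = $161.16

$161.16


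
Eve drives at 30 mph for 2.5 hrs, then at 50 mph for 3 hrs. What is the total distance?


Leg 1 distance:
30 x 2.5 = 75 miles
Leg 2 distance:
50 x 3 = 150 miles
Total distance:
75 + 150 = 225 miles

225 miles


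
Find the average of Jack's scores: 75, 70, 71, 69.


Add the scores:
75 + 70 + 71 + 69 = 285
Divide by the number of tests:
285 / 4 = 71.25

71.25


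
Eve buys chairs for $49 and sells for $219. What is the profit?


Selling price = $219
Cost price = $49
Profit = selling price - cost price:
Profit = $219 - $49 = $170

$170


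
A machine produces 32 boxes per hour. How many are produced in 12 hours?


Production rate: 32 boxes per hour
Time: 12 hours
Total: 32 x 12 = 384 boxes

384 boxes


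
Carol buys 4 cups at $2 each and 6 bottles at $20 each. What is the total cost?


Cost of cups:
4 x $2 = $8
Cost of bottles:
6 x $20 = $120
Add both:
$8 + $120 = $128

$128


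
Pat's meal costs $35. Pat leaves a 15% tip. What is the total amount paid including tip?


Calculate the tip:
15% of $35 = $5.25
Add tip to meal cost:
$35 + $5.25 = $40.25

$40.25


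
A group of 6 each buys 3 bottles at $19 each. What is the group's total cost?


Cost per person:
3 x $19 = $57
Group total:
6 x $57 = $342

$342


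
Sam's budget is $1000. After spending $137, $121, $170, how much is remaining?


Add up expenses:
$137 + $121 + $170 = $428
Subtract from budget:
$1000 - $428 = $572

$572


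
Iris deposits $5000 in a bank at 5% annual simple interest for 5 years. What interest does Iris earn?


Use the formula I = P x R x T / 100
P x R x T = 5000 x 5 x 5 = 125000
I = 125000 / 100 = $1250

$1250


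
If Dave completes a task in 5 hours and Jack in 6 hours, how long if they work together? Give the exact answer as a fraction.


Dave's rate: 1/5 of the job per hour
Jack's rate: 1/6 of the job per hour
Combined rate: 1/5 + 1/6 = 11/30 per hour
Time = 1 / (11/30) = 30/11 hours (≈ 2.73 hours)

30/11 hours


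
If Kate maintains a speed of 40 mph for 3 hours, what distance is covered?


Use the formula: distance = speed x time
Speed = 40 mph, Time = 3 hours
40 x 3 = 120 miles

120 miles


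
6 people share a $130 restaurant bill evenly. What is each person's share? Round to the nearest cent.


Total bill: $130
Number of people: 6
Each pays: $130 / 6 = $21.6666... ≈ $21.67

$21.67


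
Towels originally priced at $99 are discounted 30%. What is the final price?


Calculate the discount amount:
30% of $99 = $29.70
Subtract from original:
$99 - $29.70 = $69.30

$69.30


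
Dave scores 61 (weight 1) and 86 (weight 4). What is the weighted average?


Weighted sum:
1 x 61 + 4 x 86 = 405
Total weight:
1 + 4 = 5
Weighted average:
405 / 5 = 81

81


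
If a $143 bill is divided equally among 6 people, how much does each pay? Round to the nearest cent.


Total bill: $143
Number of people: 6
Each pays: $143 / 6 = $23.8333... ≈ $23.83

$23.83


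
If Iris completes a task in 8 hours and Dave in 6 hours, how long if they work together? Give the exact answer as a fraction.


Iris's rate: 1/8 of the job per hour
Dave's rate: 1/6 of the job per hour
Combined rate: 1/8 + 1/6 = 7/24 per hour
Time = 1 / (7/24) = 24/7 hours (≈ 3.43 hours)

24/7 hours


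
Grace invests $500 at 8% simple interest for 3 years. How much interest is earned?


Use the formula I = P x R x T / 100
P x R x T = 500 x 8 x 3 = 12000
I = 12000 / 100 = $120

$120


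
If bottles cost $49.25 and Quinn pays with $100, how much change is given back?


Start with the amount paid:
$100
Subtract the price:
$100 - $49.25 = $50.75

$50.75


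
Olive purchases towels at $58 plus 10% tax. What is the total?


Calculate the tax:
10% of $58 = $5.80
Add tax to price:
$58 + $5.80 = $63.80

$63.80
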